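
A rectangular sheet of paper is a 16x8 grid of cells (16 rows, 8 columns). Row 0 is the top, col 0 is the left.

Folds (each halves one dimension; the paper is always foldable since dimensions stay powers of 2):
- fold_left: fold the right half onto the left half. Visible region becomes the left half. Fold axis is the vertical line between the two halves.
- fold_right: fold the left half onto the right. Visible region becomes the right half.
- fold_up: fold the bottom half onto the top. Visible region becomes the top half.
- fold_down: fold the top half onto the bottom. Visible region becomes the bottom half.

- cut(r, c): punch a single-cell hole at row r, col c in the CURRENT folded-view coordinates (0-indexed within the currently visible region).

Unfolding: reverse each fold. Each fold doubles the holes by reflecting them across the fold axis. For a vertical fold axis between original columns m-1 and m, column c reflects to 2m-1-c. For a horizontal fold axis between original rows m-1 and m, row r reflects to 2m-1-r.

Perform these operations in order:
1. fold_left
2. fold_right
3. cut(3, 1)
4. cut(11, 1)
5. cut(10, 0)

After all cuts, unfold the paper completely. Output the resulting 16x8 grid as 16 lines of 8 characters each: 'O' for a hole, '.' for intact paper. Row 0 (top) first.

Answer: ........
........
........
O..OO..O
........
........
........
........
........
........
.OO..OO.
O..OO..O
........
........
........
........

Derivation:
Op 1 fold_left: fold axis v@4; visible region now rows[0,16) x cols[0,4) = 16x4
Op 2 fold_right: fold axis v@2; visible region now rows[0,16) x cols[2,4) = 16x2
Op 3 cut(3, 1): punch at orig (3,3); cuts so far [(3, 3)]; region rows[0,16) x cols[2,4) = 16x2
Op 4 cut(11, 1): punch at orig (11,3); cuts so far [(3, 3), (11, 3)]; region rows[0,16) x cols[2,4) = 16x2
Op 5 cut(10, 0): punch at orig (10,2); cuts so far [(3, 3), (10, 2), (11, 3)]; region rows[0,16) x cols[2,4) = 16x2
Unfold 1 (reflect across v@2): 6 holes -> [(3, 0), (3, 3), (10, 1), (10, 2), (11, 0), (11, 3)]
Unfold 2 (reflect across v@4): 12 holes -> [(3, 0), (3, 3), (3, 4), (3, 7), (10, 1), (10, 2), (10, 5), (10, 6), (11, 0), (11, 3), (11, 4), (11, 7)]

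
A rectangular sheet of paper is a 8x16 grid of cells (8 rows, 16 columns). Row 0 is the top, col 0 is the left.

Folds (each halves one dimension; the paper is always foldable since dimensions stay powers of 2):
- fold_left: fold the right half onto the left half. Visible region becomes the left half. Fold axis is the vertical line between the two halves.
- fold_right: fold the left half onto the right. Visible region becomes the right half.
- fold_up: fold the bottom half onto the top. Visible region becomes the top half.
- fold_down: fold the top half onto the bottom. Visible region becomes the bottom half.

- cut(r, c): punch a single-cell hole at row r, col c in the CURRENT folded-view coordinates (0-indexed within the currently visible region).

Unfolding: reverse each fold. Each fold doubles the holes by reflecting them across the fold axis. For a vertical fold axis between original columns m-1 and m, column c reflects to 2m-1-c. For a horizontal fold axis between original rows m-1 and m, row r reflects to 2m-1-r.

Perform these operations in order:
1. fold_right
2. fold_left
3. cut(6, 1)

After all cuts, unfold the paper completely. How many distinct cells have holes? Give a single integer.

Op 1 fold_right: fold axis v@8; visible region now rows[0,8) x cols[8,16) = 8x8
Op 2 fold_left: fold axis v@12; visible region now rows[0,8) x cols[8,12) = 8x4
Op 3 cut(6, 1): punch at orig (6,9); cuts so far [(6, 9)]; region rows[0,8) x cols[8,12) = 8x4
Unfold 1 (reflect across v@12): 2 holes -> [(6, 9), (6, 14)]
Unfold 2 (reflect across v@8): 4 holes -> [(6, 1), (6, 6), (6, 9), (6, 14)]

Answer: 4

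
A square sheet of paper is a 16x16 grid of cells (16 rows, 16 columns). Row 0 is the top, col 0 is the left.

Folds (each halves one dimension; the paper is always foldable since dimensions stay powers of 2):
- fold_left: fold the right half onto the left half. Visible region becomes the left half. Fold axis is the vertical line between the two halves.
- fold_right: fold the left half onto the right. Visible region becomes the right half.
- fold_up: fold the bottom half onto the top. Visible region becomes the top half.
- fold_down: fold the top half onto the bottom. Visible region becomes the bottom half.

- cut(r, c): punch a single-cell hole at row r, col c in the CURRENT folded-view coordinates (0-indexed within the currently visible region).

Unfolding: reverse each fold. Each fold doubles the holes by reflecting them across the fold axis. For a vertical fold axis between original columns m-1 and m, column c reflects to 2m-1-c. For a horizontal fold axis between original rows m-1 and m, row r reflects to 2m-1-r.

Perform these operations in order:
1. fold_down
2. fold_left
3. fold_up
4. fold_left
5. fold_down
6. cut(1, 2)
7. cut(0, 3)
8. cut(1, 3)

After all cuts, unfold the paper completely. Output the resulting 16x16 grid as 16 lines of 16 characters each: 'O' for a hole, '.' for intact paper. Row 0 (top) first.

Op 1 fold_down: fold axis h@8; visible region now rows[8,16) x cols[0,16) = 8x16
Op 2 fold_left: fold axis v@8; visible region now rows[8,16) x cols[0,8) = 8x8
Op 3 fold_up: fold axis h@12; visible region now rows[8,12) x cols[0,8) = 4x8
Op 4 fold_left: fold axis v@4; visible region now rows[8,12) x cols[0,4) = 4x4
Op 5 fold_down: fold axis h@10; visible region now rows[10,12) x cols[0,4) = 2x4
Op 6 cut(1, 2): punch at orig (11,2); cuts so far [(11, 2)]; region rows[10,12) x cols[0,4) = 2x4
Op 7 cut(0, 3): punch at orig (10,3); cuts so far [(10, 3), (11, 2)]; region rows[10,12) x cols[0,4) = 2x4
Op 8 cut(1, 3): punch at orig (11,3); cuts so far [(10, 3), (11, 2), (11, 3)]; region rows[10,12) x cols[0,4) = 2x4
Unfold 1 (reflect across h@10): 6 holes -> [(8, 2), (8, 3), (9, 3), (10, 3), (11, 2), (11, 3)]
Unfold 2 (reflect across v@4): 12 holes -> [(8, 2), (8, 3), (8, 4), (8, 5), (9, 3), (9, 4), (10, 3), (10, 4), (11, 2), (11, 3), (11, 4), (11, 5)]
Unfold 3 (reflect across h@12): 24 holes -> [(8, 2), (8, 3), (8, 4), (8, 5), (9, 3), (9, 4), (10, 3), (10, 4), (11, 2), (11, 3), (11, 4), (11, 5), (12, 2), (12, 3), (12, 4), (12, 5), (13, 3), (13, 4), (14, 3), (14, 4), (15, 2), (15, 3), (15, 4), (15, 5)]
Unfold 4 (reflect across v@8): 48 holes -> [(8, 2), (8, 3), (8, 4), (8, 5), (8, 10), (8, 11), (8, 12), (8, 13), (9, 3), (9, 4), (9, 11), (9, 12), (10, 3), (10, 4), (10, 11), (10, 12), (11, 2), (11, 3), (11, 4), (11, 5), (11, 10), (11, 11), (11, 12), (11, 13), (12, 2), (12, 3), (12, 4), (12, 5), (12, 10), (12, 11), (12, 12), (12, 13), (13, 3), (13, 4), (13, 11), (13, 12), (14, 3), (14, 4), (14, 11), (14, 12), (15, 2), (15, 3), (15, 4), (15, 5), (15, 10), (15, 11), (15, 12), (15, 13)]
Unfold 5 (reflect across h@8): 96 holes -> [(0, 2), (0, 3), (0, 4), (0, 5), (0, 10), (0, 11), (0, 12), (0, 13), (1, 3), (1, 4), (1, 11), (1, 12), (2, 3), (2, 4), (2, 11), (2, 12), (3, 2), (3, 3), (3, 4), (3, 5), (3, 10), (3, 11), (3, 12), (3, 13), (4, 2), (4, 3), (4, 4), (4, 5), (4, 10), (4, 11), (4, 12), (4, 13), (5, 3), (5, 4), (5, 11), (5, 12), (6, 3), (6, 4), (6, 11), (6, 12), (7, 2), (7, 3), (7, 4), (7, 5), (7, 10), (7, 11), (7, 12), (7, 13), (8, 2), (8, 3), (8, 4), (8, 5), (8, 10), (8, 11), (8, 12), (8, 13), (9, 3), (9, 4), (9, 11), (9, 12), (10, 3), (10, 4), (10, 11), (10, 12), (11, 2), (11, 3), (11, 4), (11, 5), (11, 10), (11, 11), (11, 12), (11, 13), (12, 2), (12, 3), (12, 4), (12, 5), (12, 10), (12, 11), (12, 12), (12, 13), (13, 3), (13, 4), (13, 11), (13, 12), (14, 3), (14, 4), (14, 11), (14, 12), (15, 2), (15, 3), (15, 4), (15, 5), (15, 10), (15, 11), (15, 12), (15, 13)]

Answer: ..OOOO....OOOO..
...OO......OO...
...OO......OO...
..OOOO....OOOO..
..OOOO....OOOO..
...OO......OO...
...OO......OO...
..OOOO....OOOO..
..OOOO....OOOO..
...OO......OO...
...OO......OO...
..OOOO....OOOO..
..OOOO....OOOO..
...OO......OO...
...OO......OO...
..OOOO....OOOO..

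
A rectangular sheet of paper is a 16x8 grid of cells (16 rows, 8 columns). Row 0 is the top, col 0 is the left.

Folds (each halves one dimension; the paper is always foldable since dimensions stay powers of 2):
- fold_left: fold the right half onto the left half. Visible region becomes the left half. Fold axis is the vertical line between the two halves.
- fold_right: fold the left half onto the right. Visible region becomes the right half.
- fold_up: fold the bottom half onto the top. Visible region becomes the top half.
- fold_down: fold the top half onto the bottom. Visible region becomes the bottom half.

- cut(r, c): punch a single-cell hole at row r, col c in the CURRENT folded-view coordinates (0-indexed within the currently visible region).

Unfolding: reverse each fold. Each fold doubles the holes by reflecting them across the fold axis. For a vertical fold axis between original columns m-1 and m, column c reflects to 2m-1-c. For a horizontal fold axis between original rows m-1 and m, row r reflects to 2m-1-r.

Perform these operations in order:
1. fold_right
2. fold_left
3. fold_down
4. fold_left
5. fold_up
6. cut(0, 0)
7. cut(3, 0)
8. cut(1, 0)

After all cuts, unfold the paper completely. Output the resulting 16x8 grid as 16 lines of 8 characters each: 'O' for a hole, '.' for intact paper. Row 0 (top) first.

Op 1 fold_right: fold axis v@4; visible region now rows[0,16) x cols[4,8) = 16x4
Op 2 fold_left: fold axis v@6; visible region now rows[0,16) x cols[4,6) = 16x2
Op 3 fold_down: fold axis h@8; visible region now rows[8,16) x cols[4,6) = 8x2
Op 4 fold_left: fold axis v@5; visible region now rows[8,16) x cols[4,5) = 8x1
Op 5 fold_up: fold axis h@12; visible region now rows[8,12) x cols[4,5) = 4x1
Op 6 cut(0, 0): punch at orig (8,4); cuts so far [(8, 4)]; region rows[8,12) x cols[4,5) = 4x1
Op 7 cut(3, 0): punch at orig (11,4); cuts so far [(8, 4), (11, 4)]; region rows[8,12) x cols[4,5) = 4x1
Op 8 cut(1, 0): punch at orig (9,4); cuts so far [(8, 4), (9, 4), (11, 4)]; region rows[8,12) x cols[4,5) = 4x1
Unfold 1 (reflect across h@12): 6 holes -> [(8, 4), (9, 4), (11, 4), (12, 4), (14, 4), (15, 4)]
Unfold 2 (reflect across v@5): 12 holes -> [(8, 4), (8, 5), (9, 4), (9, 5), (11, 4), (11, 5), (12, 4), (12, 5), (14, 4), (14, 5), (15, 4), (15, 5)]
Unfold 3 (reflect across h@8): 24 holes -> [(0, 4), (0, 5), (1, 4), (1, 5), (3, 4), (3, 5), (4, 4), (4, 5), (6, 4), (6, 5), (7, 4), (7, 5), (8, 4), (8, 5), (9, 4), (9, 5), (11, 4), (11, 5), (12, 4), (12, 5), (14, 4), (14, 5), (15, 4), (15, 5)]
Unfold 4 (reflect across v@6): 48 holes -> [(0, 4), (0, 5), (0, 6), (0, 7), (1, 4), (1, 5), (1, 6), (1, 7), (3, 4), (3, 5), (3, 6), (3, 7), (4, 4), (4, 5), (4, 6), (4, 7), (6, 4), (6, 5), (6, 6), (6, 7), (7, 4), (7, 5), (7, 6), (7, 7), (8, 4), (8, 5), (8, 6), (8, 7), (9, 4), (9, 5), (9, 6), (9, 7), (11, 4), (11, 5), (11, 6), (11, 7), (12, 4), (12, 5), (12, 6), (12, 7), (14, 4), (14, 5), (14, 6), (14, 7), (15, 4), (15, 5), (15, 6), (15, 7)]
Unfold 5 (reflect across v@4): 96 holes -> [(0, 0), (0, 1), (0, 2), (0, 3), (0, 4), (0, 5), (0, 6), (0, 7), (1, 0), (1, 1), (1, 2), (1, 3), (1, 4), (1, 5), (1, 6), (1, 7), (3, 0), (3, 1), (3, 2), (3, 3), (3, 4), (3, 5), (3, 6), (3, 7), (4, 0), (4, 1), (4, 2), (4, 3), (4, 4), (4, 5), (4, 6), (4, 7), (6, 0), (6, 1), (6, 2), (6, 3), (6, 4), (6, 5), (6, 6), (6, 7), (7, 0), (7, 1), (7, 2), (7, 3), (7, 4), (7, 5), (7, 6), (7, 7), (8, 0), (8, 1), (8, 2), (8, 3), (8, 4), (8, 5), (8, 6), (8, 7), (9, 0), (9, 1), (9, 2), (9, 3), (9, 4), (9, 5), (9, 6), (9, 7), (11, 0), (11, 1), (11, 2), (11, 3), (11, 4), (11, 5), (11, 6), (11, 7), (12, 0), (12, 1), (12, 2), (12, 3), (12, 4), (12, 5), (12, 6), (12, 7), (14, 0), (14, 1), (14, 2), (14, 3), (14, 4), (14, 5), (14, 6), (14, 7), (15, 0), (15, 1), (15, 2), (15, 3), (15, 4), (15, 5), (15, 6), (15, 7)]

Answer: OOOOOOOO
OOOOOOOO
........
OOOOOOOO
OOOOOOOO
........
OOOOOOOO
OOOOOOOO
OOOOOOOO
OOOOOOOO
........
OOOOOOOO
OOOOOOOO
........
OOOOOOOO
OOOOOOOO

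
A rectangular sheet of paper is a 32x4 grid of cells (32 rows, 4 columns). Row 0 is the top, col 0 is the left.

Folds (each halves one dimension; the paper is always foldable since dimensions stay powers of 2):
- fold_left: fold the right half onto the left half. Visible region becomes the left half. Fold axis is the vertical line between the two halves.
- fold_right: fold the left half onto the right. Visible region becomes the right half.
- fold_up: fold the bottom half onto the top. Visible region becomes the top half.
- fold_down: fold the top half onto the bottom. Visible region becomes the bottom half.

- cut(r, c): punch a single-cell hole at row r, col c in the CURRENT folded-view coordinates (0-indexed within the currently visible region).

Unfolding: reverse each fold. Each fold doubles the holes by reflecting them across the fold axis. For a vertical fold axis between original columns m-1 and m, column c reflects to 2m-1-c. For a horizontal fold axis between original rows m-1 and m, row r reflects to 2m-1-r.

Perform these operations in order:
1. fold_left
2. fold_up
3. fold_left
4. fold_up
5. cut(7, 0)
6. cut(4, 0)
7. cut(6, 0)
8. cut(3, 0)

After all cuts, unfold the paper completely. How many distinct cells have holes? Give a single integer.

Op 1 fold_left: fold axis v@2; visible region now rows[0,32) x cols[0,2) = 32x2
Op 2 fold_up: fold axis h@16; visible region now rows[0,16) x cols[0,2) = 16x2
Op 3 fold_left: fold axis v@1; visible region now rows[0,16) x cols[0,1) = 16x1
Op 4 fold_up: fold axis h@8; visible region now rows[0,8) x cols[0,1) = 8x1
Op 5 cut(7, 0): punch at orig (7,0); cuts so far [(7, 0)]; region rows[0,8) x cols[0,1) = 8x1
Op 6 cut(4, 0): punch at orig (4,0); cuts so far [(4, 0), (7, 0)]; region rows[0,8) x cols[0,1) = 8x1
Op 7 cut(6, 0): punch at orig (6,0); cuts so far [(4, 0), (6, 0), (7, 0)]; region rows[0,8) x cols[0,1) = 8x1
Op 8 cut(3, 0): punch at orig (3,0); cuts so far [(3, 0), (4, 0), (6, 0), (7, 0)]; region rows[0,8) x cols[0,1) = 8x1
Unfold 1 (reflect across h@8): 8 holes -> [(3, 0), (4, 0), (6, 0), (7, 0), (8, 0), (9, 0), (11, 0), (12, 0)]
Unfold 2 (reflect across v@1): 16 holes -> [(3, 0), (3, 1), (4, 0), (4, 1), (6, 0), (6, 1), (7, 0), (7, 1), (8, 0), (8, 1), (9, 0), (9, 1), (11, 0), (11, 1), (12, 0), (12, 1)]
Unfold 3 (reflect across h@16): 32 holes -> [(3, 0), (3, 1), (4, 0), (4, 1), (6, 0), (6, 1), (7, 0), (7, 1), (8, 0), (8, 1), (9, 0), (9, 1), (11, 0), (11, 1), (12, 0), (12, 1), (19, 0), (19, 1), (20, 0), (20, 1), (22, 0), (22, 1), (23, 0), (23, 1), (24, 0), (24, 1), (25, 0), (25, 1), (27, 0), (27, 1), (28, 0), (28, 1)]
Unfold 4 (reflect across v@2): 64 holes -> [(3, 0), (3, 1), (3, 2), (3, 3), (4, 0), (4, 1), (4, 2), (4, 3), (6, 0), (6, 1), (6, 2), (6, 3), (7, 0), (7, 1), (7, 2), (7, 3), (8, 0), (8, 1), (8, 2), (8, 3), (9, 0), (9, 1), (9, 2), (9, 3), (11, 0), (11, 1), (11, 2), (11, 3), (12, 0), (12, 1), (12, 2), (12, 3), (19, 0), (19, 1), (19, 2), (19, 3), (20, 0), (20, 1), (20, 2), (20, 3), (22, 0), (22, 1), (22, 2), (22, 3), (23, 0), (23, 1), (23, 2), (23, 3), (24, 0), (24, 1), (24, 2), (24, 3), (25, 0), (25, 1), (25, 2), (25, 3), (27, 0), (27, 1), (27, 2), (27, 3), (28, 0), (28, 1), (28, 2), (28, 3)]

Answer: 64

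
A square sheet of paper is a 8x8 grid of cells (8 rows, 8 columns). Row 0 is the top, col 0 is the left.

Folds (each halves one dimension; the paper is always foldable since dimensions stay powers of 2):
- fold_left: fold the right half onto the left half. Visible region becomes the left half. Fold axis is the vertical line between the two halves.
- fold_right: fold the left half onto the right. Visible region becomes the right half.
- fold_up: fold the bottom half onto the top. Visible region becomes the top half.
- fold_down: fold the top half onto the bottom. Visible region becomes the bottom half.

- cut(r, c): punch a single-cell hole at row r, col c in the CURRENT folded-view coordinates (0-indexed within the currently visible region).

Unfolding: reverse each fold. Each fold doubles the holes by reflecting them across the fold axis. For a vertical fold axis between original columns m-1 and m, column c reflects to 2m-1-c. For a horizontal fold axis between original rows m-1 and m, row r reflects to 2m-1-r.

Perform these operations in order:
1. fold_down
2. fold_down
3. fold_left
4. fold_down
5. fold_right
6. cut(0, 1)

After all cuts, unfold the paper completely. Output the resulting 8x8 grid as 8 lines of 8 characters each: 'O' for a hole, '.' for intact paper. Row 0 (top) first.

Op 1 fold_down: fold axis h@4; visible region now rows[4,8) x cols[0,8) = 4x8
Op 2 fold_down: fold axis h@6; visible region now rows[6,8) x cols[0,8) = 2x8
Op 3 fold_left: fold axis v@4; visible region now rows[6,8) x cols[0,4) = 2x4
Op 4 fold_down: fold axis h@7; visible region now rows[7,8) x cols[0,4) = 1x4
Op 5 fold_right: fold axis v@2; visible region now rows[7,8) x cols[2,4) = 1x2
Op 6 cut(0, 1): punch at orig (7,3); cuts so far [(7, 3)]; region rows[7,8) x cols[2,4) = 1x2
Unfold 1 (reflect across v@2): 2 holes -> [(7, 0), (7, 3)]
Unfold 2 (reflect across h@7): 4 holes -> [(6, 0), (6, 3), (7, 0), (7, 3)]
Unfold 3 (reflect across v@4): 8 holes -> [(6, 0), (6, 3), (6, 4), (6, 7), (7, 0), (7, 3), (7, 4), (7, 7)]
Unfold 4 (reflect across h@6): 16 holes -> [(4, 0), (4, 3), (4, 4), (4, 7), (5, 0), (5, 3), (5, 4), (5, 7), (6, 0), (6, 3), (6, 4), (6, 7), (7, 0), (7, 3), (7, 4), (7, 7)]
Unfold 5 (reflect across h@4): 32 holes -> [(0, 0), (0, 3), (0, 4), (0, 7), (1, 0), (1, 3), (1, 4), (1, 7), (2, 0), (2, 3), (2, 4), (2, 7), (3, 0), (3, 3), (3, 4), (3, 7), (4, 0), (4, 3), (4, 4), (4, 7), (5, 0), (5, 3), (5, 4), (5, 7), (6, 0), (6, 3), (6, 4), (6, 7), (7, 0), (7, 3), (7, 4), (7, 7)]

Answer: O..OO..O
O..OO..O
O..OO..O
O..OO..O
O..OO..O
O..OO..O
O..OO..O
O..OO..O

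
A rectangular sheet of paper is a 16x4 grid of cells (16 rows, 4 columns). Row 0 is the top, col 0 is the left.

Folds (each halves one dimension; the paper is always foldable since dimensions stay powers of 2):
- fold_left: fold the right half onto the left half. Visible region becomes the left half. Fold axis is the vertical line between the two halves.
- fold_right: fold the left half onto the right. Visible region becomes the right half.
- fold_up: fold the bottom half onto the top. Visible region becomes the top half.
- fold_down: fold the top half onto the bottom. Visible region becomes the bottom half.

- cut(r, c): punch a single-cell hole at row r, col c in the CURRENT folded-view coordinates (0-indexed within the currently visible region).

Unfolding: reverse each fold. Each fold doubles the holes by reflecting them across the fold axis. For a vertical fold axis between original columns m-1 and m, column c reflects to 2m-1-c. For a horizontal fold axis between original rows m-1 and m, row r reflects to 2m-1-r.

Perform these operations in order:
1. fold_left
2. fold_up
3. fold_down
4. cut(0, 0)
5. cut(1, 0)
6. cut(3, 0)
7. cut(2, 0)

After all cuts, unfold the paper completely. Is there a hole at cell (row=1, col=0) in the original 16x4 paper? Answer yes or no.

Answer: yes

Derivation:
Op 1 fold_left: fold axis v@2; visible region now rows[0,16) x cols[0,2) = 16x2
Op 2 fold_up: fold axis h@8; visible region now rows[0,8) x cols[0,2) = 8x2
Op 3 fold_down: fold axis h@4; visible region now rows[4,8) x cols[0,2) = 4x2
Op 4 cut(0, 0): punch at orig (4,0); cuts so far [(4, 0)]; region rows[4,8) x cols[0,2) = 4x2
Op 5 cut(1, 0): punch at orig (5,0); cuts so far [(4, 0), (5, 0)]; region rows[4,8) x cols[0,2) = 4x2
Op 6 cut(3, 0): punch at orig (7,0); cuts so far [(4, 0), (5, 0), (7, 0)]; region rows[4,8) x cols[0,2) = 4x2
Op 7 cut(2, 0): punch at orig (6,0); cuts so far [(4, 0), (5, 0), (6, 0), (7, 0)]; region rows[4,8) x cols[0,2) = 4x2
Unfold 1 (reflect across h@4): 8 holes -> [(0, 0), (1, 0), (2, 0), (3, 0), (4, 0), (5, 0), (6, 0), (7, 0)]
Unfold 2 (reflect across h@8): 16 holes -> [(0, 0), (1, 0), (2, 0), (3, 0), (4, 0), (5, 0), (6, 0), (7, 0), (8, 0), (9, 0), (10, 0), (11, 0), (12, 0), (13, 0), (14, 0), (15, 0)]
Unfold 3 (reflect across v@2): 32 holes -> [(0, 0), (0, 3), (1, 0), (1, 3), (2, 0), (2, 3), (3, 0), (3, 3), (4, 0), (4, 3), (5, 0), (5, 3), (6, 0), (6, 3), (7, 0), (7, 3), (8, 0), (8, 3), (9, 0), (9, 3), (10, 0), (10, 3), (11, 0), (11, 3), (12, 0), (12, 3), (13, 0), (13, 3), (14, 0), (14, 3), (15, 0), (15, 3)]
Holes: [(0, 0), (0, 3), (1, 0), (1, 3), (2, 0), (2, 3), (3, 0), (3, 3), (4, 0), (4, 3), (5, 0), (5, 3), (6, 0), (6, 3), (7, 0), (7, 3), (8, 0), (8, 3), (9, 0), (9, 3), (10, 0), (10, 3), (11, 0), (11, 3), (12, 0), (12, 3), (13, 0), (13, 3), (14, 0), (14, 3), (15, 0), (15, 3)]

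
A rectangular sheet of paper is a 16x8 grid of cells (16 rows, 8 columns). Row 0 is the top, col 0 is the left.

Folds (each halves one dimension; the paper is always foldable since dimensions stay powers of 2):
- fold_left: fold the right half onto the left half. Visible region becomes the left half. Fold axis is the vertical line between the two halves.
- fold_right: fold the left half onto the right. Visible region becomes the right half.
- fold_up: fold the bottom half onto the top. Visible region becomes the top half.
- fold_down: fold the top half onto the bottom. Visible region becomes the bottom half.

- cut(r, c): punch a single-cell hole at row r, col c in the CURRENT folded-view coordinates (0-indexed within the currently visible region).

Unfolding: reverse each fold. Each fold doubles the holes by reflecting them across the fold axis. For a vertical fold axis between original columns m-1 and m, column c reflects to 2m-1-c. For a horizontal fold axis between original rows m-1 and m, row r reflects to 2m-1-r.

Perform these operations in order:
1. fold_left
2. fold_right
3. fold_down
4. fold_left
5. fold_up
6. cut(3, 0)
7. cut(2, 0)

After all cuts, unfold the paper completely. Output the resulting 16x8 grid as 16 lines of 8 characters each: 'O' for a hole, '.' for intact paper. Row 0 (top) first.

Answer: ........
........
OOOOOOOO
OOOOOOOO
OOOOOOOO
OOOOOOOO
........
........
........
........
OOOOOOOO
OOOOOOOO
OOOOOOOO
OOOOOOOO
........
........

Derivation:
Op 1 fold_left: fold axis v@4; visible region now rows[0,16) x cols[0,4) = 16x4
Op 2 fold_right: fold axis v@2; visible region now rows[0,16) x cols[2,4) = 16x2
Op 3 fold_down: fold axis h@8; visible region now rows[8,16) x cols[2,4) = 8x2
Op 4 fold_left: fold axis v@3; visible region now rows[8,16) x cols[2,3) = 8x1
Op 5 fold_up: fold axis h@12; visible region now rows[8,12) x cols[2,3) = 4x1
Op 6 cut(3, 0): punch at orig (11,2); cuts so far [(11, 2)]; region rows[8,12) x cols[2,3) = 4x1
Op 7 cut(2, 0): punch at orig (10,2); cuts so far [(10, 2), (11, 2)]; region rows[8,12) x cols[2,3) = 4x1
Unfold 1 (reflect across h@12): 4 holes -> [(10, 2), (11, 2), (12, 2), (13, 2)]
Unfold 2 (reflect across v@3): 8 holes -> [(10, 2), (10, 3), (11, 2), (11, 3), (12, 2), (12, 3), (13, 2), (13, 3)]
Unfold 3 (reflect across h@8): 16 holes -> [(2, 2), (2, 3), (3, 2), (3, 3), (4, 2), (4, 3), (5, 2), (5, 3), (10, 2), (10, 3), (11, 2), (11, 3), (12, 2), (12, 3), (13, 2), (13, 3)]
Unfold 4 (reflect across v@2): 32 holes -> [(2, 0), (2, 1), (2, 2), (2, 3), (3, 0), (3, 1), (3, 2), (3, 3), (4, 0), (4, 1), (4, 2), (4, 3), (5, 0), (5, 1), (5, 2), (5, 3), (10, 0), (10, 1), (10, 2), (10, 3), (11, 0), (11, 1), (11, 2), (11, 3), (12, 0), (12, 1), (12, 2), (12, 3), (13, 0), (13, 1), (13, 2), (13, 3)]
Unfold 5 (reflect across v@4): 64 holes -> [(2, 0), (2, 1), (2, 2), (2, 3), (2, 4), (2, 5), (2, 6), (2, 7), (3, 0), (3, 1), (3, 2), (3, 3), (3, 4), (3, 5), (3, 6), (3, 7), (4, 0), (4, 1), (4, 2), (4, 3), (4, 4), (4, 5), (4, 6), (4, 7), (5, 0), (5, 1), (5, 2), (5, 3), (5, 4), (5, 5), (5, 6), (5, 7), (10, 0), (10, 1), (10, 2), (10, 3), (10, 4), (10, 5), (10, 6), (10, 7), (11, 0), (11, 1), (11, 2), (11, 3), (11, 4), (11, 5), (11, 6), (11, 7), (12, 0), (12, 1), (12, 2), (12, 3), (12, 4), (12, 5), (12, 6), (12, 7), (13, 0), (13, 1), (13, 2), (13, 3), (13, 4), (13, 5), (13, 6), (13, 7)]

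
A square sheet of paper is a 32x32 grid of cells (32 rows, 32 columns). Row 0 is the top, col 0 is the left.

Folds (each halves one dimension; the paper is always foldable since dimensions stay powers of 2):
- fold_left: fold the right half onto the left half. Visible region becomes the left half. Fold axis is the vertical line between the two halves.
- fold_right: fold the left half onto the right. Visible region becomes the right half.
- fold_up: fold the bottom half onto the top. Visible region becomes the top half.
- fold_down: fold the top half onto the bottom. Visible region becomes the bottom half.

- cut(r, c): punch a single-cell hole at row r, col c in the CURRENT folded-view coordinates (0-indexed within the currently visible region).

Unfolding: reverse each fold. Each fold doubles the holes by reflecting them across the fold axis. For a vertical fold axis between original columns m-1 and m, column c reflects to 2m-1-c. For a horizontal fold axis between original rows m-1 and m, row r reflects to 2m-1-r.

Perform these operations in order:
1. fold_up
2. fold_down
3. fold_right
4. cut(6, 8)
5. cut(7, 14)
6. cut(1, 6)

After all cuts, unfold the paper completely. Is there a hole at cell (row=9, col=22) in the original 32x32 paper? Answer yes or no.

Answer: yes

Derivation:
Op 1 fold_up: fold axis h@16; visible region now rows[0,16) x cols[0,32) = 16x32
Op 2 fold_down: fold axis h@8; visible region now rows[8,16) x cols[0,32) = 8x32
Op 3 fold_right: fold axis v@16; visible region now rows[8,16) x cols[16,32) = 8x16
Op 4 cut(6, 8): punch at orig (14,24); cuts so far [(14, 24)]; region rows[8,16) x cols[16,32) = 8x16
Op 5 cut(7, 14): punch at orig (15,30); cuts so far [(14, 24), (15, 30)]; region rows[8,16) x cols[16,32) = 8x16
Op 6 cut(1, 6): punch at orig (9,22); cuts so far [(9, 22), (14, 24), (15, 30)]; region rows[8,16) x cols[16,32) = 8x16
Unfold 1 (reflect across v@16): 6 holes -> [(9, 9), (9, 22), (14, 7), (14, 24), (15, 1), (15, 30)]
Unfold 2 (reflect across h@8): 12 holes -> [(0, 1), (0, 30), (1, 7), (1, 24), (6, 9), (6, 22), (9, 9), (9, 22), (14, 7), (14, 24), (15, 1), (15, 30)]
Unfold 3 (reflect across h@16): 24 holes -> [(0, 1), (0, 30), (1, 7), (1, 24), (6, 9), (6, 22), (9, 9), (9, 22), (14, 7), (14, 24), (15, 1), (15, 30), (16, 1), (16, 30), (17, 7), (17, 24), (22, 9), (22, 22), (25, 9), (25, 22), (30, 7), (30, 24), (31, 1), (31, 30)]
Holes: [(0, 1), (0, 30), (1, 7), (1, 24), (6, 9), (6, 22), (9, 9), (9, 22), (14, 7), (14, 24), (15, 1), (15, 30), (16, 1), (16, 30), (17, 7), (17, 24), (22, 9), (22, 22), (25, 9), (25, 22), (30, 7), (30, 24), (31, 1), (31, 30)]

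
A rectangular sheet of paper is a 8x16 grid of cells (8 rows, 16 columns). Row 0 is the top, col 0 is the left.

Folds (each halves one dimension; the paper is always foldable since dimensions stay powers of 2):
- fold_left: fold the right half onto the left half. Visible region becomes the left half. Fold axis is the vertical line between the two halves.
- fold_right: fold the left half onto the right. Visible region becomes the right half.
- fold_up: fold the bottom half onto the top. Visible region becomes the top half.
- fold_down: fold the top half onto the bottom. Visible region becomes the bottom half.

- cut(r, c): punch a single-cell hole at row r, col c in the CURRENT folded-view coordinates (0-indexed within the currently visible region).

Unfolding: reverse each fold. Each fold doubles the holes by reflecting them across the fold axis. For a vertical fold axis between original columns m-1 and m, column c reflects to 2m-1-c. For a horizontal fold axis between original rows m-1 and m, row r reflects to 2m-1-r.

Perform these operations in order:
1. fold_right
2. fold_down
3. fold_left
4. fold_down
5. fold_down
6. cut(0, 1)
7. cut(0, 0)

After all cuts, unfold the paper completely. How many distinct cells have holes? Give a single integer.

Answer: 64

Derivation:
Op 1 fold_right: fold axis v@8; visible region now rows[0,8) x cols[8,16) = 8x8
Op 2 fold_down: fold axis h@4; visible region now rows[4,8) x cols[8,16) = 4x8
Op 3 fold_left: fold axis v@12; visible region now rows[4,8) x cols[8,12) = 4x4
Op 4 fold_down: fold axis h@6; visible region now rows[6,8) x cols[8,12) = 2x4
Op 5 fold_down: fold axis h@7; visible region now rows[7,8) x cols[8,12) = 1x4
Op 6 cut(0, 1): punch at orig (7,9); cuts so far [(7, 9)]; region rows[7,8) x cols[8,12) = 1x4
Op 7 cut(0, 0): punch at orig (7,8); cuts so far [(7, 8), (7, 9)]; region rows[7,8) x cols[8,12) = 1x4
Unfold 1 (reflect across h@7): 4 holes -> [(6, 8), (6, 9), (7, 8), (7, 9)]
Unfold 2 (reflect across h@6): 8 holes -> [(4, 8), (4, 9), (5, 8), (5, 9), (6, 8), (6, 9), (7, 8), (7, 9)]
Unfold 3 (reflect across v@12): 16 holes -> [(4, 8), (4, 9), (4, 14), (4, 15), (5, 8), (5, 9), (5, 14), (5, 15), (6, 8), (6, 9), (6, 14), (6, 15), (7, 8), (7, 9), (7, 14), (7, 15)]
Unfold 4 (reflect across h@4): 32 holes -> [(0, 8), (0, 9), (0, 14), (0, 15), (1, 8), (1, 9), (1, 14), (1, 15), (2, 8), (2, 9), (2, 14), (2, 15), (3, 8), (3, 9), (3, 14), (3, 15), (4, 8), (4, 9), (4, 14), (4, 15), (5, 8), (5, 9), (5, 14), (5, 15), (6, 8), (6, 9), (6, 14), (6, 15), (7, 8), (7, 9), (7, 14), (7, 15)]
Unfold 5 (reflect across v@8): 64 holes -> [(0, 0), (0, 1), (0, 6), (0, 7), (0, 8), (0, 9), (0, 14), (0, 15), (1, 0), (1, 1), (1, 6), (1, 7), (1, 8), (1, 9), (1, 14), (1, 15), (2, 0), (2, 1), (2, 6), (2, 7), (2, 8), (2, 9), (2, 14), (2, 15), (3, 0), (3, 1), (3, 6), (3, 7), (3, 8), (3, 9), (3, 14), (3, 15), (4, 0), (4, 1), (4, 6), (4, 7), (4, 8), (4, 9), (4, 14), (4, 15), (5, 0), (5, 1), (5, 6), (5, 7), (5, 8), (5, 9), (5, 14), (5, 15), (6, 0), (6, 1), (6, 6), (6, 7), (6, 8), (6, 9), (6, 14), (6, 15), (7, 0), (7, 1), (7, 6), (7, 7), (7, 8), (7, 9), (7, 14), (7, 15)]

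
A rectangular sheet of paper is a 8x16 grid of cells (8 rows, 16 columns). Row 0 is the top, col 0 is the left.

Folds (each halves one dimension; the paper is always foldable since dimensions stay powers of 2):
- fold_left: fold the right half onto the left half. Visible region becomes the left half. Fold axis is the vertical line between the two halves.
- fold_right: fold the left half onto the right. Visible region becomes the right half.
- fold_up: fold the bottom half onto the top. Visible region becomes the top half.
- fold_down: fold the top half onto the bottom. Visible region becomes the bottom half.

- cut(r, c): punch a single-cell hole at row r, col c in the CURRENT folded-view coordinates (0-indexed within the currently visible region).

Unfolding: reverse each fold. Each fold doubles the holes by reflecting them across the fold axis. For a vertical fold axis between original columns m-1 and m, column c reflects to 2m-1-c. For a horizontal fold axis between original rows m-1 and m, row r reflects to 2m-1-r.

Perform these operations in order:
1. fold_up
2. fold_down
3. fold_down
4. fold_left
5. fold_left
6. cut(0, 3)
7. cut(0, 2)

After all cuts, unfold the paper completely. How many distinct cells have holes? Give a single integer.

Answer: 64

Derivation:
Op 1 fold_up: fold axis h@4; visible region now rows[0,4) x cols[0,16) = 4x16
Op 2 fold_down: fold axis h@2; visible region now rows[2,4) x cols[0,16) = 2x16
Op 3 fold_down: fold axis h@3; visible region now rows[3,4) x cols[0,16) = 1x16
Op 4 fold_left: fold axis v@8; visible region now rows[3,4) x cols[0,8) = 1x8
Op 5 fold_left: fold axis v@4; visible region now rows[3,4) x cols[0,4) = 1x4
Op 6 cut(0, 3): punch at orig (3,3); cuts so far [(3, 3)]; region rows[3,4) x cols[0,4) = 1x4
Op 7 cut(0, 2): punch at orig (3,2); cuts so far [(3, 2), (3, 3)]; region rows[3,4) x cols[0,4) = 1x4
Unfold 1 (reflect across v@4): 4 holes -> [(3, 2), (3, 3), (3, 4), (3, 5)]
Unfold 2 (reflect across v@8): 8 holes -> [(3, 2), (3, 3), (3, 4), (3, 5), (3, 10), (3, 11), (3, 12), (3, 13)]
Unfold 3 (reflect across h@3): 16 holes -> [(2, 2), (2, 3), (2, 4), (2, 5), (2, 10), (2, 11), (2, 12), (2, 13), (3, 2), (3, 3), (3, 4), (3, 5), (3, 10), (3, 11), (3, 12), (3, 13)]
Unfold 4 (reflect across h@2): 32 holes -> [(0, 2), (0, 3), (0, 4), (0, 5), (0, 10), (0, 11), (0, 12), (0, 13), (1, 2), (1, 3), (1, 4), (1, 5), (1, 10), (1, 11), (1, 12), (1, 13), (2, 2), (2, 3), (2, 4), (2, 5), (2, 10), (2, 11), (2, 12), (2, 13), (3, 2), (3, 3), (3, 4), (3, 5), (3, 10), (3, 11), (3, 12), (3, 13)]
Unfold 5 (reflect across h@4): 64 holes -> [(0, 2), (0, 3), (0, 4), (0, 5), (0, 10), (0, 11), (0, 12), (0, 13), (1, 2), (1, 3), (1, 4), (1, 5), (1, 10), (1, 11), (1, 12), (1, 13), (2, 2), (2, 3), (2, 4), (2, 5), (2, 10), (2, 11), (2, 12), (2, 13), (3, 2), (3, 3), (3, 4), (3, 5), (3, 10), (3, 11), (3, 12), (3, 13), (4, 2), (4, 3), (4, 4), (4, 5), (4, 10), (4, 11), (4, 12), (4, 13), (5, 2), (5, 3), (5, 4), (5, 5), (5, 10), (5, 11), (5, 12), (5, 13), (6, 2), (6, 3), (6, 4), (6, 5), (6, 10), (6, 11), (6, 12), (6, 13), (7, 2), (7, 3), (7, 4), (7, 5), (7, 10), (7, 11), (7, 12), (7, 13)]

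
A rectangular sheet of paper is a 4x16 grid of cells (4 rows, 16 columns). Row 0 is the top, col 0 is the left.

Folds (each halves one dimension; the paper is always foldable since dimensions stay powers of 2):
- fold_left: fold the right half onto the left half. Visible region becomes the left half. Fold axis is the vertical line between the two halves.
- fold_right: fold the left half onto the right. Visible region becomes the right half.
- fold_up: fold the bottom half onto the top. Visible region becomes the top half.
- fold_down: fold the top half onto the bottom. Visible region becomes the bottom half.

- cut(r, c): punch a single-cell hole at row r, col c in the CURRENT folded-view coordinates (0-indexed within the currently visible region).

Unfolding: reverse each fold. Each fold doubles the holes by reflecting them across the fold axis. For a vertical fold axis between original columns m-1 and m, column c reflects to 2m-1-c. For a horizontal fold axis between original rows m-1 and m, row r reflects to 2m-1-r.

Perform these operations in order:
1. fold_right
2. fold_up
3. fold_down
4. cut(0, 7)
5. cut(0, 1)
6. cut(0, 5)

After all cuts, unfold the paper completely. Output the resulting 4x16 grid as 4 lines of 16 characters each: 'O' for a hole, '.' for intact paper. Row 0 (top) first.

Op 1 fold_right: fold axis v@8; visible region now rows[0,4) x cols[8,16) = 4x8
Op 2 fold_up: fold axis h@2; visible region now rows[0,2) x cols[8,16) = 2x8
Op 3 fold_down: fold axis h@1; visible region now rows[1,2) x cols[8,16) = 1x8
Op 4 cut(0, 7): punch at orig (1,15); cuts so far [(1, 15)]; region rows[1,2) x cols[8,16) = 1x8
Op 5 cut(0, 1): punch at orig (1,9); cuts so far [(1, 9), (1, 15)]; region rows[1,2) x cols[8,16) = 1x8
Op 6 cut(0, 5): punch at orig (1,13); cuts so far [(1, 9), (1, 13), (1, 15)]; region rows[1,2) x cols[8,16) = 1x8
Unfold 1 (reflect across h@1): 6 holes -> [(0, 9), (0, 13), (0, 15), (1, 9), (1, 13), (1, 15)]
Unfold 2 (reflect across h@2): 12 holes -> [(0, 9), (0, 13), (0, 15), (1, 9), (1, 13), (1, 15), (2, 9), (2, 13), (2, 15), (3, 9), (3, 13), (3, 15)]
Unfold 3 (reflect across v@8): 24 holes -> [(0, 0), (0, 2), (0, 6), (0, 9), (0, 13), (0, 15), (1, 0), (1, 2), (1, 6), (1, 9), (1, 13), (1, 15), (2, 0), (2, 2), (2, 6), (2, 9), (2, 13), (2, 15), (3, 0), (3, 2), (3, 6), (3, 9), (3, 13), (3, 15)]

Answer: O.O...O..O...O.O
O.O...O..O...O.O
O.O...O..O...O.O
O.O...O..O...O.O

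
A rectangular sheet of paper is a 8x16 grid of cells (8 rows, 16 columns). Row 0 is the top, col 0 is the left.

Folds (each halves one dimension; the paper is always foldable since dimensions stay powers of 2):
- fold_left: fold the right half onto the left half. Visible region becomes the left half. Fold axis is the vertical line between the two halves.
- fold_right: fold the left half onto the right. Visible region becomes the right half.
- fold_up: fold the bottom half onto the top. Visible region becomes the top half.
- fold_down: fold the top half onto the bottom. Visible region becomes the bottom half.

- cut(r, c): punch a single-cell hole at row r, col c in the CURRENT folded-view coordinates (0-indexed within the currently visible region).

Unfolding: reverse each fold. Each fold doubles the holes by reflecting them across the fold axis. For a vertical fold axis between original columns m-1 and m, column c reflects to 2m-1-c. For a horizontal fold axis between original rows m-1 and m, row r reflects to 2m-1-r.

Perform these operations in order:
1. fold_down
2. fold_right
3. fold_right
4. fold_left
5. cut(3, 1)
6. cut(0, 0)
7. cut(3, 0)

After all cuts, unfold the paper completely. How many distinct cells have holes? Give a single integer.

Op 1 fold_down: fold axis h@4; visible region now rows[4,8) x cols[0,16) = 4x16
Op 2 fold_right: fold axis v@8; visible region now rows[4,8) x cols[8,16) = 4x8
Op 3 fold_right: fold axis v@12; visible region now rows[4,8) x cols[12,16) = 4x4
Op 4 fold_left: fold axis v@14; visible region now rows[4,8) x cols[12,14) = 4x2
Op 5 cut(3, 1): punch at orig (7,13); cuts so far [(7, 13)]; region rows[4,8) x cols[12,14) = 4x2
Op 6 cut(0, 0): punch at orig (4,12); cuts so far [(4, 12), (7, 13)]; region rows[4,8) x cols[12,14) = 4x2
Op 7 cut(3, 0): punch at orig (7,12); cuts so far [(4, 12), (7, 12), (7, 13)]; region rows[4,8) x cols[12,14) = 4x2
Unfold 1 (reflect across v@14): 6 holes -> [(4, 12), (4, 15), (7, 12), (7, 13), (7, 14), (7, 15)]
Unfold 2 (reflect across v@12): 12 holes -> [(4, 8), (4, 11), (4, 12), (4, 15), (7, 8), (7, 9), (7, 10), (7, 11), (7, 12), (7, 13), (7, 14), (7, 15)]
Unfold 3 (reflect across v@8): 24 holes -> [(4, 0), (4, 3), (4, 4), (4, 7), (4, 8), (4, 11), (4, 12), (4, 15), (7, 0), (7, 1), (7, 2), (7, 3), (7, 4), (7, 5), (7, 6), (7, 7), (7, 8), (7, 9), (7, 10), (7, 11), (7, 12), (7, 13), (7, 14), (7, 15)]
Unfold 4 (reflect across h@4): 48 holes -> [(0, 0), (0, 1), (0, 2), (0, 3), (0, 4), (0, 5), (0, 6), (0, 7), (0, 8), (0, 9), (0, 10), (0, 11), (0, 12), (0, 13), (0, 14), (0, 15), (3, 0), (3, 3), (3, 4), (3, 7), (3, 8), (3, 11), (3, 12), (3, 15), (4, 0), (4, 3), (4, 4), (4, 7), (4, 8), (4, 11), (4, 12), (4, 15), (7, 0), (7, 1), (7, 2), (7, 3), (7, 4), (7, 5), (7, 6), (7, 7), (7, 8), (7, 9), (7, 10), (7, 11), (7, 12), (7, 13), (7, 14), (7, 15)]

Answer: 48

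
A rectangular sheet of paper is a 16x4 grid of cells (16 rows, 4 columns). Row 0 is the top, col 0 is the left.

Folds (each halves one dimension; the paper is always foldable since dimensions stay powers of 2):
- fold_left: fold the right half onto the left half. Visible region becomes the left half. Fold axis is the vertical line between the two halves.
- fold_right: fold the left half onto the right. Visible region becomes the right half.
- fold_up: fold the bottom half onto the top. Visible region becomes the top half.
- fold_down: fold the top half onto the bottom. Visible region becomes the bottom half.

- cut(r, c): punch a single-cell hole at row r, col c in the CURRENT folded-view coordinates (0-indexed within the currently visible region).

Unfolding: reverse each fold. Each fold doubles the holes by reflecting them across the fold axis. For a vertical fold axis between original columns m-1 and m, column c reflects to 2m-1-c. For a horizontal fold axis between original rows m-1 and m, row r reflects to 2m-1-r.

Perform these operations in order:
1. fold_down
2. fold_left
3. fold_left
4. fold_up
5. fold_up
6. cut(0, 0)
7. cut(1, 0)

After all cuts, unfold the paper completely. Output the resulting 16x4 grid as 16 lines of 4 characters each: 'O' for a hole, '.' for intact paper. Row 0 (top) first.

Answer: OOOO
OOOO
OOOO
OOOO
OOOO
OOOO
OOOO
OOOO
OOOO
OOOO
OOOO
OOOO
OOOO
OOOO
OOOO
OOOO

Derivation:
Op 1 fold_down: fold axis h@8; visible region now rows[8,16) x cols[0,4) = 8x4
Op 2 fold_left: fold axis v@2; visible region now rows[8,16) x cols[0,2) = 8x2
Op 3 fold_left: fold axis v@1; visible region now rows[8,16) x cols[0,1) = 8x1
Op 4 fold_up: fold axis h@12; visible region now rows[8,12) x cols[0,1) = 4x1
Op 5 fold_up: fold axis h@10; visible region now rows[8,10) x cols[0,1) = 2x1
Op 6 cut(0, 0): punch at orig (8,0); cuts so far [(8, 0)]; region rows[8,10) x cols[0,1) = 2x1
Op 7 cut(1, 0): punch at orig (9,0); cuts so far [(8, 0), (9, 0)]; region rows[8,10) x cols[0,1) = 2x1
Unfold 1 (reflect across h@10): 4 holes -> [(8, 0), (9, 0), (10, 0), (11, 0)]
Unfold 2 (reflect across h@12): 8 holes -> [(8, 0), (9, 0), (10, 0), (11, 0), (12, 0), (13, 0), (14, 0), (15, 0)]
Unfold 3 (reflect across v@1): 16 holes -> [(8, 0), (8, 1), (9, 0), (9, 1), (10, 0), (10, 1), (11, 0), (11, 1), (12, 0), (12, 1), (13, 0), (13, 1), (14, 0), (14, 1), (15, 0), (15, 1)]
Unfold 4 (reflect across v@2): 32 holes -> [(8, 0), (8, 1), (8, 2), (8, 3), (9, 0), (9, 1), (9, 2), (9, 3), (10, 0), (10, 1), (10, 2), (10, 3), (11, 0), (11, 1), (11, 2), (11, 3), (12, 0), (12, 1), (12, 2), (12, 3), (13, 0), (13, 1), (13, 2), (13, 3), (14, 0), (14, 1), (14, 2), (14, 3), (15, 0), (15, 1), (15, 2), (15, 3)]
Unfold 5 (reflect across h@8): 64 holes -> [(0, 0), (0, 1), (0, 2), (0, 3), (1, 0), (1, 1), (1, 2), (1, 3), (2, 0), (2, 1), (2, 2), (2, 3), (3, 0), (3, 1), (3, 2), (3, 3), (4, 0), (4, 1), (4, 2), (4, 3), (5, 0), (5, 1), (5, 2), (5, 3), (6, 0), (6, 1), (6, 2), (6, 3), (7, 0), (7, 1), (7, 2), (7, 3), (8, 0), (8, 1), (8, 2), (8, 3), (9, 0), (9, 1), (9, 2), (9, 3), (10, 0), (10, 1), (10, 2), (10, 3), (11, 0), (11, 1), (11, 2), (11, 3), (12, 0), (12, 1), (12, 2), (12, 3), (13, 0), (13, 1), (13, 2), (13, 3), (14, 0), (14, 1), (14, 2), (14, 3), (15, 0), (15, 1), (15, 2), (15, 3)]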